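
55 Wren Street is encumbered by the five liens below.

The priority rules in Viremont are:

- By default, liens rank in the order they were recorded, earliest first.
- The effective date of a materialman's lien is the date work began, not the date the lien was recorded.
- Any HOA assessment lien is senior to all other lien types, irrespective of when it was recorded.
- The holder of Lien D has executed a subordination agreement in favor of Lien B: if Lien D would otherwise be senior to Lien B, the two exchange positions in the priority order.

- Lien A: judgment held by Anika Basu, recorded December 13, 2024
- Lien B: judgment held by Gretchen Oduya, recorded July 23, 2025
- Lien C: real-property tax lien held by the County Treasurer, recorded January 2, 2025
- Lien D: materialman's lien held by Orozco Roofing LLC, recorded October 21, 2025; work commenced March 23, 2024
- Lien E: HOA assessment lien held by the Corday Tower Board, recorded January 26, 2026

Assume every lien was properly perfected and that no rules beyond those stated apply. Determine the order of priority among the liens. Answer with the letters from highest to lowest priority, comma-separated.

E, B, A, C, D

Adjusting effective dates: D is treated as recorded March 23, 2024, the work-commencement date.
E is an HOA assessment lien, so it outranks all other liens regardless of date.
Ordering the rest by effective date: D (March 23, 2024), A (December 13, 2024), C (January 2, 2025), B (July 23, 2025).
Because D would otherwise rank above B, the subordination swaps them.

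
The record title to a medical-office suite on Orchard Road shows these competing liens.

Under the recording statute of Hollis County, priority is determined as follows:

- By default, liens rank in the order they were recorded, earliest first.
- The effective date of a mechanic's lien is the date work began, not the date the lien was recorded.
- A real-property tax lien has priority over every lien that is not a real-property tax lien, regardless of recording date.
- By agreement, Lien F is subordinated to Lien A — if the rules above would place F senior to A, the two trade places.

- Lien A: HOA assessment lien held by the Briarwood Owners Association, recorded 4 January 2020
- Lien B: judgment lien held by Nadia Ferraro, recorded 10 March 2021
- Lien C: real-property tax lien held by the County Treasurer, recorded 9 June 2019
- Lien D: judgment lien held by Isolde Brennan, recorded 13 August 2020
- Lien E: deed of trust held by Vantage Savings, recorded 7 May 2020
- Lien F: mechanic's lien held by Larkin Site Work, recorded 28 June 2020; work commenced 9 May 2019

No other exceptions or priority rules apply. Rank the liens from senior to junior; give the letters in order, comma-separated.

Effective dates after the stated exceptions: F is treated as recorded 9 May 2019, the work-commencement date.
As a real-property tax lien, C is senior to every other lien.
Ordering the rest by effective date: F (9 May 2019), A (4 January 2020), E (7 May 2020), D (13 August 2020), B (10 March 2021).
F would otherwise be senior to A, so under the subordination agreement F and A exchange positions.

C, A, F, E, D, B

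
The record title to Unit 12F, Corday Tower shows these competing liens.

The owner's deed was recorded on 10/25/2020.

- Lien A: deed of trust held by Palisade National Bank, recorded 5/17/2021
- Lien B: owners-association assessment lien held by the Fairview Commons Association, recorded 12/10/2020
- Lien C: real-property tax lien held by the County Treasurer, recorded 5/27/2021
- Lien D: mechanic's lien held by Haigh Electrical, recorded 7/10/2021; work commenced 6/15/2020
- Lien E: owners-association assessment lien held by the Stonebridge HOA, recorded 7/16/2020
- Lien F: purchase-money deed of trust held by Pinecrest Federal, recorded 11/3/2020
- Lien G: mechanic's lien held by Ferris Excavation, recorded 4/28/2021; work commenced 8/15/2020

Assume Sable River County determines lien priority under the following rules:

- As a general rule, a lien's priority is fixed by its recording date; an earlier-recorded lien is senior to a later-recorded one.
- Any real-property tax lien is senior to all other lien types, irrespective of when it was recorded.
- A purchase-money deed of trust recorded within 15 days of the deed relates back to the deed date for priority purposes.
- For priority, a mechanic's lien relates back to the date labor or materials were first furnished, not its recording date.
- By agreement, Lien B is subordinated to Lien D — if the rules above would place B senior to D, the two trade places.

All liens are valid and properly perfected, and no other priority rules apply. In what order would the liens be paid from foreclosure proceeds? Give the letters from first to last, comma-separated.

C, D, E, G, F, B, A

Effective dates: D's effective date is 6/15/2020, when work began; F's effective date is the deed date, 10/25/2020; G's effective date is 8/15/2020, when work began.
C, as a real-property tax lien, has superpriority and ranks first.
The other liens, earliest effective date first: D (6/15/2020), E (7/16/2020), G (8/15/2020), F (10/25/2020), B (12/10/2020), A (5/17/2021).
Since B is not senior to D, the subordination leaves the order unchanged.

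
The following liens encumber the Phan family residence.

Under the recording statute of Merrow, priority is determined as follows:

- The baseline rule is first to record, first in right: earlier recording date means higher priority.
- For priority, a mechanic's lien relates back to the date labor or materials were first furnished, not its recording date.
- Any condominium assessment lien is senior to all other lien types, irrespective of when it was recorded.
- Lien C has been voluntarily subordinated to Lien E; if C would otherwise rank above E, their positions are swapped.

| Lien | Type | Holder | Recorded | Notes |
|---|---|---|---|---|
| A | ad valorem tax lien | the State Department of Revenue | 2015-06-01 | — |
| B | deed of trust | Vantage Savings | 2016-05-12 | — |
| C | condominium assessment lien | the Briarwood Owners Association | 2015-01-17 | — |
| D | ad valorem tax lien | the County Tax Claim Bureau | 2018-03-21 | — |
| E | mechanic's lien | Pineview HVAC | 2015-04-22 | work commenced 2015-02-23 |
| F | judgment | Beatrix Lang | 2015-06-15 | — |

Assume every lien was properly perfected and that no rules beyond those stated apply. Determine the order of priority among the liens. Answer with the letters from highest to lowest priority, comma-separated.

Effective dates after the stated exceptions: E's effective date is 2015-02-23, when work began.
C is a condominium assessment lien, so it outranks all other liens regardless of date.
Remaining liens by effective date: E (2015-02-23), A (2015-06-01), F (2015-06-15), B (2016-05-12), D (2018-03-21).
Because C would otherwise rank above E, the subordination swaps them.

E, C, A, F, B, D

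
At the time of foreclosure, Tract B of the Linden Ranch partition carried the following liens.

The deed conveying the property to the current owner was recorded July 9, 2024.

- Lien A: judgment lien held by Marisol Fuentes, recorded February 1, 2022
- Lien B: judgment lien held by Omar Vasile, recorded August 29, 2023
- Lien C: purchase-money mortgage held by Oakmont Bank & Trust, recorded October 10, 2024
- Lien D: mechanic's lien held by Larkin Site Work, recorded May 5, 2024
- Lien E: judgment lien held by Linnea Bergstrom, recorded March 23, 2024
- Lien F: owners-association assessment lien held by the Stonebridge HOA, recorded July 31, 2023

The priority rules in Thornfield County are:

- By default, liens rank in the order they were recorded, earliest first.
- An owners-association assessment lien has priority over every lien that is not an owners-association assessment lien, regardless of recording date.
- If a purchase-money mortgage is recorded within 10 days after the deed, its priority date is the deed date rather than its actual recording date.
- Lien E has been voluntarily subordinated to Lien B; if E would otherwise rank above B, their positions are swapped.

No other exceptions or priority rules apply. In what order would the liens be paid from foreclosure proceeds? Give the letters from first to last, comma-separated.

F, A, B, E, D, C

Effective dates after the stated exceptions: C was recorded 93 days after the deed — beyond 10 days — so no relation-back applies.
F, as an owners-association assessment lien, has superpriority and ranks first.
The other liens, earliest effective date first: A (February 1, 2022), B (August 29, 2023), E (March 23, 2024), D (May 5, 2024), C (October 10, 2024).
Since E is not senior to B, the subordination leaves the order unchanged.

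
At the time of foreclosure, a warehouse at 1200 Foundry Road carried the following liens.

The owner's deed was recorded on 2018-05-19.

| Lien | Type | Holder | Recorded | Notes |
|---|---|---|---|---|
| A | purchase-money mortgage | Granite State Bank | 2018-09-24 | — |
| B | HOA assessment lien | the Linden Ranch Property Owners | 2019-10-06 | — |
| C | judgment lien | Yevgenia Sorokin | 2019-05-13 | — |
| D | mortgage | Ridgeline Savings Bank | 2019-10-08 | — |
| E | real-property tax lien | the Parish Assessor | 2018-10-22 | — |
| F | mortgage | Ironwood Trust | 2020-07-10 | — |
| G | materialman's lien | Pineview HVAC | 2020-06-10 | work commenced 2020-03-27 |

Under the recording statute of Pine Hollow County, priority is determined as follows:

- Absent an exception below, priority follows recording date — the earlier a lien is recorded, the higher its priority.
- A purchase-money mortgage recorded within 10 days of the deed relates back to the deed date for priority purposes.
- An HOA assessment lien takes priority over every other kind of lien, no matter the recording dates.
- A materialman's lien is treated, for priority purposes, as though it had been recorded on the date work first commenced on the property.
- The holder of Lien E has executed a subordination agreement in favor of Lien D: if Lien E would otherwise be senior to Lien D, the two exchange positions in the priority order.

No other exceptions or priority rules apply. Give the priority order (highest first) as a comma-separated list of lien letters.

Effective dates: A was recorded 128 days after the deed, outside the 10-day window, so it keeps its recording date; G's effective date is 2020-03-27, when work began.
B is an HOA assessment lien, so it outranks all other liens regardless of date.
The other liens, earliest effective date first: A (2018-09-24), E (2018-10-22), C (2019-05-13), D (2019-10-08), G (2020-03-27), F (2020-07-10).
The subordination applies — E was senior to D — so E and D swap.

B, A, D, C, E, G, F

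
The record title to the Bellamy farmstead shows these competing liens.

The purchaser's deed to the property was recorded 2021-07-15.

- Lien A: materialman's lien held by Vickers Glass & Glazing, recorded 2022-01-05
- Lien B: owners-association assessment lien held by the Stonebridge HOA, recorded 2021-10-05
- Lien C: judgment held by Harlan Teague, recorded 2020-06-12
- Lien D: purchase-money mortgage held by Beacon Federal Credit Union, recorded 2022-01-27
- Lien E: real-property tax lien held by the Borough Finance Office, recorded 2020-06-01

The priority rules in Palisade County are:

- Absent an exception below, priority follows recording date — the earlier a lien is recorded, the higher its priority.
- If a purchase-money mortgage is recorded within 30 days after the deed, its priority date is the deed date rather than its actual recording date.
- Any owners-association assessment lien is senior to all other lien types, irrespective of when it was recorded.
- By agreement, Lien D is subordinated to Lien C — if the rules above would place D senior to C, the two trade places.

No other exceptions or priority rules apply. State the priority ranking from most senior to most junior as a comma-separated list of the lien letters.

B, E, C, A, D

First, effective dates: D missed the 30-day window (196 days after the deed), so its recording date stands.
B, as an owners-association assessment lien, has superpriority and ranks first.
Remaining liens by effective date: E (2020-06-01), C (2020-06-12), A (2022-01-05), D (2022-01-27).
D already ranks below C; the subordination has no effect.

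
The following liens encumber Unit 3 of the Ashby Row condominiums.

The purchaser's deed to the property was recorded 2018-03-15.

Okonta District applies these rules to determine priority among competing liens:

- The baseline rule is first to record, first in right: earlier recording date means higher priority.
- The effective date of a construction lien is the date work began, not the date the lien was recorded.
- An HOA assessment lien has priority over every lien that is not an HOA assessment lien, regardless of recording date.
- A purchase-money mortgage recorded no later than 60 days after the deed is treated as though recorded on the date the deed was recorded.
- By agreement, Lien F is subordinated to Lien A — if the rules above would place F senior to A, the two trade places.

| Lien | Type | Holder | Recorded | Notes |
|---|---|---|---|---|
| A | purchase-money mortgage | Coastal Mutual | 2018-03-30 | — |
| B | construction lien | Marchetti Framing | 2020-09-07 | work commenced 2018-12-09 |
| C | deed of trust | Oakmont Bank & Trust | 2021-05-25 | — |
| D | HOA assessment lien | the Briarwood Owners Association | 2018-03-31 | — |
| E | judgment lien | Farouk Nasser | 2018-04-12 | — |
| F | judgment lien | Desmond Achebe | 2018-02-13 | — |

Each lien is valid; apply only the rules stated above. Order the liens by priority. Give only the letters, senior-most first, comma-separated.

D, A, F, E, B, C

Effective dates: A relates back to the deed date 2018-03-15; B's effective date is 2018-12-09, when work began.
D is an HOA assessment lien, so it outranks all other liens regardless of date.
Ordering the rest by effective date: F (2018-02-13), A (2018-03-15), E (2018-04-12), B (2018-12-09), C (2021-05-25).
F is senior to A before the subordination, so the two trade places.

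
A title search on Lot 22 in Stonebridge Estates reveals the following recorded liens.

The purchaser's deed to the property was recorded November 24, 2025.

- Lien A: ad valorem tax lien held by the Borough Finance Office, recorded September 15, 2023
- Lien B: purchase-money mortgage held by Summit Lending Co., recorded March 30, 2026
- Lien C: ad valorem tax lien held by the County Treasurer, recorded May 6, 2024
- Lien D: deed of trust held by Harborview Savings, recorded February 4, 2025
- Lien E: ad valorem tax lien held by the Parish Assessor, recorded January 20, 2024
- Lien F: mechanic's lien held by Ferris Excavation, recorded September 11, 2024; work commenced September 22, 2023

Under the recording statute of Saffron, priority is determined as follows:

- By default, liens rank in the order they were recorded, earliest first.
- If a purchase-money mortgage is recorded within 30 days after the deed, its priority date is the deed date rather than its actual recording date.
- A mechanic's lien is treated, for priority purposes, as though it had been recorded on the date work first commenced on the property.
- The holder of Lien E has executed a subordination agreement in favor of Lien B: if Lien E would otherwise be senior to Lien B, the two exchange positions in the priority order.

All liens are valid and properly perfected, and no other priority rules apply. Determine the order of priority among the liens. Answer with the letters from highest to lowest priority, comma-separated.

Effective dates: B was recorded 126 days after the deed, outside the 30-day window, so it keeps its recording date; F relates back to September 22, 2023 (work commenced).
Sorted by effective date: A (September 15, 2023), F (September 22, 2023), E (January 20, 2024), C (May 6, 2024), D (February 4, 2025), B (March 30, 2026).
E is senior to B before the subordination, so the two trade places.

A, F, B, C, D, E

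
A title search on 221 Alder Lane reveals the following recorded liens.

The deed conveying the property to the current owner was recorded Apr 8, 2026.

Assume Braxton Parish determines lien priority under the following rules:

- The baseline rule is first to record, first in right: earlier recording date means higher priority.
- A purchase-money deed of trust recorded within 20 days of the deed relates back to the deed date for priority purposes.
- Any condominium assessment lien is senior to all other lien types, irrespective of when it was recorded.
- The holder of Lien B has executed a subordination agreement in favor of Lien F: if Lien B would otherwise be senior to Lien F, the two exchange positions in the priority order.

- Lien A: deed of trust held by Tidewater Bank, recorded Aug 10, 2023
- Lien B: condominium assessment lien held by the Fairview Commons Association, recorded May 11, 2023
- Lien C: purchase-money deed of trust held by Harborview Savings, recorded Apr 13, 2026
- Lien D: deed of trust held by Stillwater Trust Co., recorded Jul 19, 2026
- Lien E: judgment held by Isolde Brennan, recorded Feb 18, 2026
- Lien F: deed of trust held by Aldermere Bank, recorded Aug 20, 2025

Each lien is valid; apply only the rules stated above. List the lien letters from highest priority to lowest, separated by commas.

F, A, B, E, C, D

Effective dates after the stated exceptions: C's effective date is the deed date, Apr 8, 2026.
B is a condominium assessment lien, so it outranks all other liens regardless of date.
Remaining liens by effective date: A (Aug 10, 2023), F (Aug 20, 2025), E (Feb 18, 2026), C (Apr 8, 2026), D (Jul 19, 2026).
B is senior to F before the subordination, so the two trade places.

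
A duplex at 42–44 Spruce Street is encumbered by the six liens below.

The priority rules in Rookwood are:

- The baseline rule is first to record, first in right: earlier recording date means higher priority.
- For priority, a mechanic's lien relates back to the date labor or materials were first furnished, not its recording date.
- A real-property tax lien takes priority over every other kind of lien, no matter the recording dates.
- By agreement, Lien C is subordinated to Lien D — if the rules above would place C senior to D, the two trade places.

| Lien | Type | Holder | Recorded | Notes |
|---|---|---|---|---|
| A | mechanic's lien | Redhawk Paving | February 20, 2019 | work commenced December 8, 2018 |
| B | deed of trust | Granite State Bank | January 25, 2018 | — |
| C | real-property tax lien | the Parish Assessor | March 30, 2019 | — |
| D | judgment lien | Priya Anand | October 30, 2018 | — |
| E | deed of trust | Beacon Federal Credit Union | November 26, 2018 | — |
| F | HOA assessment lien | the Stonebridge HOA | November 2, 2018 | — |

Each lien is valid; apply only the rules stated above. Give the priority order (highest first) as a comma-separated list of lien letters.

Effective dates: A's effective date is December 8, 2018, when work began.
C is a real-property tax lien and takes priority over every other lien.
Ordering the rest by effective date: B (January 25, 2018), D (October 30, 2018), F (November 2, 2018), E (November 26, 2018), A (December 8, 2018).
The subordination applies — C was senior to D — so C and D swap.

D, B, C, F, E, A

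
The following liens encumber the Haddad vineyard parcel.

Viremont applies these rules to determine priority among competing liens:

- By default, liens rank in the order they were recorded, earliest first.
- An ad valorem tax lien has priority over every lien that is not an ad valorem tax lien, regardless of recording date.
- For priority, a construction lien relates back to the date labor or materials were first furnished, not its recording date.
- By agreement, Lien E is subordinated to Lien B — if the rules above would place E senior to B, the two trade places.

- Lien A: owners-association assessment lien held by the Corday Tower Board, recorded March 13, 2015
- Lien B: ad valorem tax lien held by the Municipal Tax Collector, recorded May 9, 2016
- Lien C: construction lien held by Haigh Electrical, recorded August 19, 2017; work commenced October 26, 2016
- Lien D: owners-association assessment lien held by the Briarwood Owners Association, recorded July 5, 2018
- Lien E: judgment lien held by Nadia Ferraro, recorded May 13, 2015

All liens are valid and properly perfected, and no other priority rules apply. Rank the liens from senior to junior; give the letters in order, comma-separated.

B, A, E, C, D

First, effective dates: C relates back to October 26, 2016 (work commenced).
B is an ad valorem tax lien, so it outranks all other liens regardless of date.
Among the remaining liens, by effective date: A (March 13, 2015), E (May 13, 2015), C (October 26, 2016), D (July 5, 2018).
E is already junior to B, so the subordination agreement changes nothing.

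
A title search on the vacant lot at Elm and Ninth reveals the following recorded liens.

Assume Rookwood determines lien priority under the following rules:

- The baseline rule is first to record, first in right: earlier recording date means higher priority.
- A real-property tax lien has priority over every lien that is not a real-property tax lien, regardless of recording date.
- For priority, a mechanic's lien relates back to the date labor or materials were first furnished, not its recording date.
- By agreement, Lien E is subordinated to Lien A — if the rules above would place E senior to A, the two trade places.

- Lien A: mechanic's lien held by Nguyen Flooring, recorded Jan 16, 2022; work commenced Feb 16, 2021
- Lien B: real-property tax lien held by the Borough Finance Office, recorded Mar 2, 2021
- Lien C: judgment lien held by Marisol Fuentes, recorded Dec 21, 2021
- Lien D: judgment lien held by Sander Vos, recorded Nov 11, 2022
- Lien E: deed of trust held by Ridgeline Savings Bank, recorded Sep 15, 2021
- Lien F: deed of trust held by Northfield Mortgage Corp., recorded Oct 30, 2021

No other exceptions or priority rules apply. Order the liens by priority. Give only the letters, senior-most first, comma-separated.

B, A, E, F, C, D

Effective dates: A's effective date is Feb 16, 2021, when work began.
B, as a real-property tax lien, has superpriority and ranks first.
The other liens, earliest effective date first: A (Feb 16, 2021), E (Sep 15, 2021), F (Oct 30, 2021), C (Dec 21, 2021), D (Nov 11, 2022).
E is already junior to A, so the subordination agreement changes nothing.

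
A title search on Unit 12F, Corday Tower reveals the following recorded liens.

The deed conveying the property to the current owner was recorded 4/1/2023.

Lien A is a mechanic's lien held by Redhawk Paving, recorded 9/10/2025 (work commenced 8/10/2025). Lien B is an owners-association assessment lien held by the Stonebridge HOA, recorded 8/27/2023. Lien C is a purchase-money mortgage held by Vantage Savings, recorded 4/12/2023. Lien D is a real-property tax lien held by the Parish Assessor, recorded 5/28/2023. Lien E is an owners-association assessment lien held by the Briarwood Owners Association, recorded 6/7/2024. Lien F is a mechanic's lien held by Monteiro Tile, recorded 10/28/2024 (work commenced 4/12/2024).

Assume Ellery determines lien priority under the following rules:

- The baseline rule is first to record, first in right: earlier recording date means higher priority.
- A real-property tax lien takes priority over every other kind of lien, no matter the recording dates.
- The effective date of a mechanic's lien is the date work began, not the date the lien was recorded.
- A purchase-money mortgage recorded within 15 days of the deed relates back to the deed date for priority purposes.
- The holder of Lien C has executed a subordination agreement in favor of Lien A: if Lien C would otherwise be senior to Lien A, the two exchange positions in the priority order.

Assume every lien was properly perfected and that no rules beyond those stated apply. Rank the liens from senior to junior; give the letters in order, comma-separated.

D, A, B, F, E, C

Adjusting effective dates: A is treated as recorded 8/10/2025, the work-commencement date; C relates back to the deed date 4/1/2023; F relates back to 4/12/2024 (work commenced).
As a real-property tax lien, D is senior to every other lien.
Among the remaining liens, by effective date: C (4/1/2023), B (8/27/2023), F (4/12/2024), E (6/7/2024), A (8/10/2025).
C is senior to A before the subordination, so the two trade places.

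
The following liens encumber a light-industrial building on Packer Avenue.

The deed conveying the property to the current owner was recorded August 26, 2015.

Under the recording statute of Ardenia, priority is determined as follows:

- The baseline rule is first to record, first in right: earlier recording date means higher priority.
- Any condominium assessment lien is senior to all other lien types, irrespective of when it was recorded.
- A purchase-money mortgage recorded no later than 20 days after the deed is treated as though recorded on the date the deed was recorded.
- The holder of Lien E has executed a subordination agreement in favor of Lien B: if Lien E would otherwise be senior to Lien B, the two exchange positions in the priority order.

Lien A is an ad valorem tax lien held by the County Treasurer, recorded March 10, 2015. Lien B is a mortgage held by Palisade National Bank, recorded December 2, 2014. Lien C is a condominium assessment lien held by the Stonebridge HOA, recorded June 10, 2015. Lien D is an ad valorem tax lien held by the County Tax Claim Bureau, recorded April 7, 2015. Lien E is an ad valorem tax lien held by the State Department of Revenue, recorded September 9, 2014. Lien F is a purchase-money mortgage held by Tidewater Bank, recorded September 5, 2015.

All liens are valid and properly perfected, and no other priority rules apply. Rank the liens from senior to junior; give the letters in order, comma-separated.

C, B, E, A, D, F

Effective dates: F was recorded within the 20-day window, so its effective date is the deed date August 26, 2015.
C is a condominium assessment lien, so it outranks all other liens regardless of date.
Among the remaining liens, by effective date: E (September 9, 2014), B (December 2, 2014), A (March 10, 2015), D (April 7, 2015), F (August 26, 2015).
E would otherwise be senior to B, so under the subordination agreement E and B exchange positions.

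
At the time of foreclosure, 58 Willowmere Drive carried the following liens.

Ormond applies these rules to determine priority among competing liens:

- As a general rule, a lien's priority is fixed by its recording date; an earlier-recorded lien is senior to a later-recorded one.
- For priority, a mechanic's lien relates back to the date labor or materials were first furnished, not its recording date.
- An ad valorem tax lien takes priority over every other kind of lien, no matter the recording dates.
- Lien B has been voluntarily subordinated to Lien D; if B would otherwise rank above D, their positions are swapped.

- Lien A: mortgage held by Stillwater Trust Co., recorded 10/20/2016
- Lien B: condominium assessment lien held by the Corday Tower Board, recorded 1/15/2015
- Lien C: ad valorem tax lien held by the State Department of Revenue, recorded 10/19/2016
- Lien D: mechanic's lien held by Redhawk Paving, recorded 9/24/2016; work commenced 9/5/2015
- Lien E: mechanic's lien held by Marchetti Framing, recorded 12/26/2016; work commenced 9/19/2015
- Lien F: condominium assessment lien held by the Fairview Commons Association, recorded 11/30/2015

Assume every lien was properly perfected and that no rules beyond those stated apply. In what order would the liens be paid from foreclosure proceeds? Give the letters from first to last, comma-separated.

Adjusting effective dates: D is treated as recorded 9/5/2015, the work-commencement date; E relates back to 9/19/2015 (work commenced).
C is an ad valorem tax lien and takes priority over every other lien.
Among the remaining liens, by effective date: B (1/15/2015), D (9/5/2015), E (9/19/2015), F (11/30/2015), A (10/20/2016).
Because B would otherwise rank above D, the subordination swaps them.

C, D, B, E, F, A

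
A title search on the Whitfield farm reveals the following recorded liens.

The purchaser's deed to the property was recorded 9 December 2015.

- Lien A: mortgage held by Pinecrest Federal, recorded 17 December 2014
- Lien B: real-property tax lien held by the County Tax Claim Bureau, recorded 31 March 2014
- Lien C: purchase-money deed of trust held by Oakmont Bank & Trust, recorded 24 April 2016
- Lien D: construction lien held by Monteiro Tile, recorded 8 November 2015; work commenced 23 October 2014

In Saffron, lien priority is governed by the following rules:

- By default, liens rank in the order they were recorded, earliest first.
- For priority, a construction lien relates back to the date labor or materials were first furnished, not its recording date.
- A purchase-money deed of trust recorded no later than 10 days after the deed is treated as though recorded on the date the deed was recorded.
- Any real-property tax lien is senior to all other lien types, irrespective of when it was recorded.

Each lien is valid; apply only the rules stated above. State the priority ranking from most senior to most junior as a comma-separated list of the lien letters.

Adjusting effective dates: C was recorded 137 days after the deed — beyond 10 days — so no relation-back applies; D is treated as recorded 23 October 2014, the work-commencement date.
B is a real-property tax lien, so it outranks all other liens regardless of date.
The other liens, earliest effective date first: D (23 October 2014), A (17 December 2014), C (24 April 2016).

B, D, A, C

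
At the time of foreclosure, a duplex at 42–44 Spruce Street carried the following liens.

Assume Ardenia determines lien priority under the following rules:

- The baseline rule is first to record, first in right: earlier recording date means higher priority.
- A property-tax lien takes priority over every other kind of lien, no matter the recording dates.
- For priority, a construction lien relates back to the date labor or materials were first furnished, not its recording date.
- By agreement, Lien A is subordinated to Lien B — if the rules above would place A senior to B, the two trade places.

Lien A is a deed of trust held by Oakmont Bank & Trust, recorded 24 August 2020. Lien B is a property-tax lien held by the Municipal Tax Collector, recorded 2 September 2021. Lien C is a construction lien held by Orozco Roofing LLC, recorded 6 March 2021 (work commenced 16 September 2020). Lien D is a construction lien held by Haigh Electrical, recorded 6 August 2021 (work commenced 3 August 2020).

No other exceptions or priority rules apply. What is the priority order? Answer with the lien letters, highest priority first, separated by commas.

Effective dates: C's effective date is 16 September 2020, when work began; D relates back to 3 August 2020 (work commenced).
As a property-tax lien, B is senior to every other lien.
Among the remaining liens, by effective date: D (3 August 2020), A (24 August 2020), C (16 September 2020).
A already ranks below B; the subordination has no effect.

B, D, A, C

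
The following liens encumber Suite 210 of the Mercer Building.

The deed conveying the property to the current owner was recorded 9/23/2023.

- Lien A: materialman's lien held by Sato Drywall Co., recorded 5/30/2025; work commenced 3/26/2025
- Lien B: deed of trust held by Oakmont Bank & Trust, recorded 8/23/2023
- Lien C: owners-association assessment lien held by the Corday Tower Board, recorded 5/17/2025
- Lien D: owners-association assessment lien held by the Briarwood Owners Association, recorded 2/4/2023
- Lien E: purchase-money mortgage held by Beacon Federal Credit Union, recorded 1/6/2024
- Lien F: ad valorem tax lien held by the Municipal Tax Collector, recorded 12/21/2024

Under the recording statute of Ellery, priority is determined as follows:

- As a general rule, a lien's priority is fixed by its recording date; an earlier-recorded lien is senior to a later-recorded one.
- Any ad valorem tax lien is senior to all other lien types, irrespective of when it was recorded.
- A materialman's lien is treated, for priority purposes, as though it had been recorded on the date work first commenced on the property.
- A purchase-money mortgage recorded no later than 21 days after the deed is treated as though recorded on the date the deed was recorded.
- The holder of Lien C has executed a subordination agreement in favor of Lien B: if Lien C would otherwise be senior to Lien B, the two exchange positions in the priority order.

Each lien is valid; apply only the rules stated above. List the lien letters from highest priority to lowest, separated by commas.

Effective dates: A relates back to 3/26/2025 (work commenced); E missed the 21-day window (105 days after the deed), so its recording date stands.
F, as an ad valorem tax lien, has superpriority and ranks first.
The other liens, earliest effective date first: D (2/4/2023), B (8/23/2023), E (1/6/2024), A (3/26/2025), C (5/17/2025).
Since C is not senior to B, the subordination leaves the order unchanged.

F, D, B, E, A, C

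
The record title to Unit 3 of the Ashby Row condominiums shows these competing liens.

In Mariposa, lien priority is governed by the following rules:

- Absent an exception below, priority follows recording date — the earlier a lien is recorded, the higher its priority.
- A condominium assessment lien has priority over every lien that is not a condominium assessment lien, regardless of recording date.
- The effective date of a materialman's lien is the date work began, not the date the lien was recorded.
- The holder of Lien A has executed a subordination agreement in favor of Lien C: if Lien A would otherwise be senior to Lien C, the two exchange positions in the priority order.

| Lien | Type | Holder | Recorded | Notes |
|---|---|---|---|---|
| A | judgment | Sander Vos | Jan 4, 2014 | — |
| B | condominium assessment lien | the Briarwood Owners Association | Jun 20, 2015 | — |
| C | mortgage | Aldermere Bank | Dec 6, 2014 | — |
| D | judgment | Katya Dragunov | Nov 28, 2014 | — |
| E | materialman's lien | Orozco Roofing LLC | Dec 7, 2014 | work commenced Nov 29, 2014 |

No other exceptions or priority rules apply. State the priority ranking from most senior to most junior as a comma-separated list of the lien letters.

Adjusting effective dates: E relates back to Nov 29, 2014 (work commenced).
B, as a condominium assessment lien, has superpriority and ranks first.
Among the remaining liens, by effective date: A (Jan 4, 2014), D (Nov 28, 2014), E (Nov 29, 2014), C (Dec 6, 2014).
Because A would otherwise rank above C, the subordination swaps them.

B, C, D, E, A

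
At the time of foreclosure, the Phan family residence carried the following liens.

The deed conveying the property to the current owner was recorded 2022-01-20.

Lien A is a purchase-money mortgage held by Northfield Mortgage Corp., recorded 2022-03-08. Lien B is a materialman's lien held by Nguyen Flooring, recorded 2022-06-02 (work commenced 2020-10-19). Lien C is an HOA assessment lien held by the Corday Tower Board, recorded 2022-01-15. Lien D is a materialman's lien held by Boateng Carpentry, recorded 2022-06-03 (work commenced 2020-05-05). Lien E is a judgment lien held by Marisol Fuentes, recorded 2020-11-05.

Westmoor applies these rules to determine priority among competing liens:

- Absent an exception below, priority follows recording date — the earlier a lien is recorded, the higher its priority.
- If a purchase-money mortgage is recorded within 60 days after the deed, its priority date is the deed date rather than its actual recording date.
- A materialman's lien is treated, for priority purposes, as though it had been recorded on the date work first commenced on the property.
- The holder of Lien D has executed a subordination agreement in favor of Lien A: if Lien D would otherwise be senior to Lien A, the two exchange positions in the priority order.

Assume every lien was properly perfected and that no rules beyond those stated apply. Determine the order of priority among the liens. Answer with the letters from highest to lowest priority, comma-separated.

A, B, E, C, D

Effective dates after the stated exceptions: A relates back to the deed date 2022-01-20; B is treated as recorded 2020-10-19, the work-commencement date; D relates back to 2020-05-05 (work commenced).
Sorted by effective date: D (2020-05-05), B (2020-10-19), E (2020-11-05), C (2022-01-15), A (2022-01-20).
Because D would otherwise rank above A, the subordination swaps them.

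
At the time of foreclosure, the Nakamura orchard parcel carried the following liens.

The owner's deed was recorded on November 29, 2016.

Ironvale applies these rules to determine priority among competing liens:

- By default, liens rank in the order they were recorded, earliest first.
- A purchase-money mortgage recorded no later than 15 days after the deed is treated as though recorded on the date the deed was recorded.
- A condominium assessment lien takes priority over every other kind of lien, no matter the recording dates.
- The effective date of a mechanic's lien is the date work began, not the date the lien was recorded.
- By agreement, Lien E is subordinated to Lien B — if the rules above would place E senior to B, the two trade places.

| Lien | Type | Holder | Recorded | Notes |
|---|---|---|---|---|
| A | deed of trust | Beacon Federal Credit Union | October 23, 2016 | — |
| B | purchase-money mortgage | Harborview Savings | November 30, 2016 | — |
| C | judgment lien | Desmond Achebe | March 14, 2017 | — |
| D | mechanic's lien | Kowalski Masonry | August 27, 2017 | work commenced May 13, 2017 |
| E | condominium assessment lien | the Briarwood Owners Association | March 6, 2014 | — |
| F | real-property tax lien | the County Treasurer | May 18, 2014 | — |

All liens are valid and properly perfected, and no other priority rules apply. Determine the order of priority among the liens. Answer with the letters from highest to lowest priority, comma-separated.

Effective dates after the stated exceptions: B relates back to the deed date November 29, 2016; D relates back to May 13, 2017 (work commenced).
E, as a condominium assessment lien, has superpriority and ranks first.
Remaining liens by effective date: F (May 18, 2014), A (October 23, 2016), B (November 29, 2016), C (March 14, 2017), D (May 13, 2017).
The subordination applies — E was senior to B — so E and B swap.

B, F, A, E, C, D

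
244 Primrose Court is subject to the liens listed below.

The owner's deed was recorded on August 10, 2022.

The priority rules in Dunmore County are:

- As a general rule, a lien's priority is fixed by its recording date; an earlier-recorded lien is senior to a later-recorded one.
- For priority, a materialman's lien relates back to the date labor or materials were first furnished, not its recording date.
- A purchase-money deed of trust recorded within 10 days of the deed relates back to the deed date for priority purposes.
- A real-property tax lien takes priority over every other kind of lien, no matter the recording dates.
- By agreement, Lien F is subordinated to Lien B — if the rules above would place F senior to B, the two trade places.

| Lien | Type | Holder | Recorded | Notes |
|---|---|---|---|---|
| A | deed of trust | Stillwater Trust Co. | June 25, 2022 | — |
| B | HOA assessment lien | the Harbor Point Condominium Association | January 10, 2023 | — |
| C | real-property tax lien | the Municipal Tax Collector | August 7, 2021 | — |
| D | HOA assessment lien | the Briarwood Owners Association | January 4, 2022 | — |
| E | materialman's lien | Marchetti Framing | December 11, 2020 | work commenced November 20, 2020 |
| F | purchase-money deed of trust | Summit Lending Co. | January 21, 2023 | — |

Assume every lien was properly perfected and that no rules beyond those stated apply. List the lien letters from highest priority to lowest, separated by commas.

C, E, D, A, B, F

Effective dates after the stated exceptions: E is treated as recorded November 20, 2020, the work-commencement date; F was recorded 164 days after the deed, outside the 10-day window, so it keeps its recording date.
C is a real-property tax lien and takes priority over every other lien.
Among the remaining liens, by effective date: E (November 20, 2020), D (January 4, 2022), A (June 25, 2022), B (January 10, 2023), F (January 21, 2023).
F already ranks below B; the subordination has no effect.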